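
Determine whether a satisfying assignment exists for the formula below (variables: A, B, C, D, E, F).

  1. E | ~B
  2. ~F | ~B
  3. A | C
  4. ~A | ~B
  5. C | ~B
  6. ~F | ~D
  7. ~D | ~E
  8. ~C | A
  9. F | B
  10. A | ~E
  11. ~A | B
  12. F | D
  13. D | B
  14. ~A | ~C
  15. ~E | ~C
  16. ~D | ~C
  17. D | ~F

No

Try E = 1.
(~D) alone gives D = 0.
(A) alone gives A = 1.
(~B) alone gives B = 0.
But (B) is also a unit clause — contradiction.
So E must be the other value — set E = 0.
(~B) alone gives B = 0.
(F) alone gives F = 1.
(~D) alone gives D = 0.
But (D) is also a unit clause — contradiction.
Either choice for E ends in contradiction.
No assignment satisfies every clause.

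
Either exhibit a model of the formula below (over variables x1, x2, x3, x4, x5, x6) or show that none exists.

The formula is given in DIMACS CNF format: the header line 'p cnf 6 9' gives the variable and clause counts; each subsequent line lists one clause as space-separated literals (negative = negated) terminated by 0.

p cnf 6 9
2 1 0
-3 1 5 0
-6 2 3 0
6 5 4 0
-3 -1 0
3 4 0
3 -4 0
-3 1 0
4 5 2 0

UNSATISFIABLE

Suppose x2 = True.
Suppose x3 = False.
The clause (x4) is unit, so x4 = True.
But (¬x4) is also a unit clause — contradiction.
Undo x3 and try x3 = True.
The clause (¬x1) is unit, so x1 = False.
But (x1) is also a unit clause — contradiction.
Neither x3 = True nor x3 = False works.
Undo x2 and try x2 = False.
The clause (x1) is unit, so x1 = True.
The clause (¬x3) is unit, so x3 = False.
The clause (¬x6) is unit, so x6 = False.
The clause (x4) is unit, so x4 = True.
But (¬x4) is also a unit clause — contradiction.
Neither x2 = True nor x2 = False works.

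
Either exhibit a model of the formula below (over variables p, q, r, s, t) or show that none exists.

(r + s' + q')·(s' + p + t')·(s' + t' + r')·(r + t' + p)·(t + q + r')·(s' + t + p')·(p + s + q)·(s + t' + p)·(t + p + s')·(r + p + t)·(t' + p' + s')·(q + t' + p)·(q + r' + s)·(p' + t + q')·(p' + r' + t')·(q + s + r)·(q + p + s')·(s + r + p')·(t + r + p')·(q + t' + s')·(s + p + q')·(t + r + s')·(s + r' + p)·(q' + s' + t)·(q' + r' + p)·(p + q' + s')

UNSATISFIABLE

Branch on r: set r = 1.
Branch on s: set s = 0.
(q) alone gives q = 1.
(p) alone gives p = 1.
(t) alone gives t = 1.
That conflicts with the unit clause (t').
Backtrack on s: now try s = 1.
(t') alone gives t = 0.
(q) alone gives q = 1.
That conflicts with the unit clause (q').
Either choice for s ends in contradiction.
Backtrack on r: now try r = 0.
Branch on s: set s = 0.
(q) alone gives q = 1.
(p') alone gives p = 0.
That conflicts with the unit clause (p).
Backtrack on s: now try s = 1.
(q') alone gives q = 0.
(p) alone gives p = 1.
(t) alone gives t = 1.
That conflicts with the unit clause (t').
Either choice for s ends in contradiction.
Either choice for r ends in contradiction.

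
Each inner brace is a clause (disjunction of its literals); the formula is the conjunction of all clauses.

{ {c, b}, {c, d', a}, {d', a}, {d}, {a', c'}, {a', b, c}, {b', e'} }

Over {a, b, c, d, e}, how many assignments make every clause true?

1

There are 2^5 = 32 truth assignments over (a, b, c, d, e).
Split on a. With a = 1, the clauses containing a are satisfied and a' drops from the rest; 1 of the 2^4 = 16 assignments to the other variables satisfy what remains.
With a = 0, by the same count on the reduced clause set, 0 assignments work.
Total: 1 + 0 = 1.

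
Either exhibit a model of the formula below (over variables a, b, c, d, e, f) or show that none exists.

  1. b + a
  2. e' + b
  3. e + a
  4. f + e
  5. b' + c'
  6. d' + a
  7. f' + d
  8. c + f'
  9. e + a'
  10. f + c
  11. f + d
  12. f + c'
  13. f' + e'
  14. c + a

UNSATISFIABLE

Branch on b: set b = 1.
(c') alone gives c = 0.
(f') alone gives f = 0.
Now (f) is unsatisfied and unit — conflict.
So b must be the other value — set b = 0.
(a) alone gives a = 1.
(e') alone gives e = 0.
Now (e) is unsatisfied and unit — conflict.
Neither b = 1 nor b = 0 works.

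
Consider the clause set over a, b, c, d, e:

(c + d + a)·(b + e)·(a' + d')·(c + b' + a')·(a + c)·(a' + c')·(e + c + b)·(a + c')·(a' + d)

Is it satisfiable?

Branch on b: set b = 1.
Branch on a: set a = 0.
(c) alone gives c = 1.
Now (c') is unsatisfied and unit — conflict.
Backtrack on a: now try a = 1.
(d') alone gives d = 0.
Now (d) is unsatisfied and unit — conflict.
Either choice for a ends in contradiction.
Backtrack on b: now try b = 0.
(e) alone gives e = 1.
Branch on a: set a = 0.
(c) alone gives c = 1.
Now (c') is unsatisfied and unit — conflict.
Backtrack on a: now try a = 1.
(d') alone gives d = 0.
Now (d) is unsatisfied and unit — conflict.
Either choice for a ends in contradiction.
Either choice for b ends in contradiction.
No assignment satisfies every clause.

No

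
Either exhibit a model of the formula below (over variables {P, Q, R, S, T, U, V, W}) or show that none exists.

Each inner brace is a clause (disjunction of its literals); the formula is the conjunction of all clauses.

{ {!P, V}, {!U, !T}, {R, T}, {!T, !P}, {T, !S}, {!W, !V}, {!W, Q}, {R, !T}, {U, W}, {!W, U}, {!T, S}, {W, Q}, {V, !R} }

Case P = false:
Case U = true:
Unit clause (!T) forces T = false.
Unit clause (R) forces R = true.
Unit clause (!S) forces S = false.
Unit clause (V) forces V = true.
Unit clause (!W) forces W = false.
Unit clause (Q) forces Q = true.
This assignment satisfies each clause.

P ↦ false; Q ↦ true; R ↦ true; S ↦ false; T ↦ false; U ↦ true; V ↦ true; W ↦ false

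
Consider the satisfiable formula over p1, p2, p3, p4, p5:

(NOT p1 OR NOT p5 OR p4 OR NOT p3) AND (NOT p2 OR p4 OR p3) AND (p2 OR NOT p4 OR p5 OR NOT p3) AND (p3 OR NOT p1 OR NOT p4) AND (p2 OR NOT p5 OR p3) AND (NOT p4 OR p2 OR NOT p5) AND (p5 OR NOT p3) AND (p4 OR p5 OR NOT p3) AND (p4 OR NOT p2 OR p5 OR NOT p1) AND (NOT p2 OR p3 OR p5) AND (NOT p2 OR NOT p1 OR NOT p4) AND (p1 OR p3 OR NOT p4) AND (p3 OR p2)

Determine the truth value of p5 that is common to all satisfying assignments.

Suppose p5 = false.
Unit clause (NOT p3) forces p3 = false.
Unit clause (NOT p2) forces p2 = false.
That conflicts with the unit clause (p2).
So every satisfying assignment has p5 = True.

True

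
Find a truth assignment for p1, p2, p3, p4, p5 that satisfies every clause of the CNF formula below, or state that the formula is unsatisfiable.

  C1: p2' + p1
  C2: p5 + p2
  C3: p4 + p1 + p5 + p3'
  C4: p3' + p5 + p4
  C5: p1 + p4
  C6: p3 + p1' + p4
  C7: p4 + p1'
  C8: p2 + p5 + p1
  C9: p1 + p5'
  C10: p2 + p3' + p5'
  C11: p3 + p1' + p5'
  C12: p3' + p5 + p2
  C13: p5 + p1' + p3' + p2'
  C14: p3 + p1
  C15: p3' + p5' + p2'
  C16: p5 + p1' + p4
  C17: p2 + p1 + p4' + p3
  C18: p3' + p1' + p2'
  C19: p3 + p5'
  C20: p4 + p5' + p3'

p1 ↦ 1; p2 ↦ 1; p3 ↦ 0; p4 ↦ 1; p5 ↦ 0

Suppose p2 = 1.
From the singleton clause (p1), p1 = 1.
From the singleton clause (p4), p4 = 1.
From the singleton clause (p3'), p3 = 0.
From the singleton clause (p5'), p5 = 0.
This assignment satisfies each clause.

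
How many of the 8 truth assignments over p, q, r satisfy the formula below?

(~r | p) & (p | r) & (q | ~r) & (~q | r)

2

There are 2^3 = 8 truth assignments over (p, q, r).
Check each against the 4 clauses (columns in the order p, q, r):
  F F F  ✗ fails (p | r)
  F F T  ✗ fails (~r | p)
  F T F  ✗ fails (p | r)
  F T T  ✗ fails (~r | p)
  T F F  ✓ satisfies all
  T F T  ✗ fails (q | ~r)
  T T F  ✗ fails (~q | r)
  T T T  ✓ satisfies all
2 of the 8 rows are models.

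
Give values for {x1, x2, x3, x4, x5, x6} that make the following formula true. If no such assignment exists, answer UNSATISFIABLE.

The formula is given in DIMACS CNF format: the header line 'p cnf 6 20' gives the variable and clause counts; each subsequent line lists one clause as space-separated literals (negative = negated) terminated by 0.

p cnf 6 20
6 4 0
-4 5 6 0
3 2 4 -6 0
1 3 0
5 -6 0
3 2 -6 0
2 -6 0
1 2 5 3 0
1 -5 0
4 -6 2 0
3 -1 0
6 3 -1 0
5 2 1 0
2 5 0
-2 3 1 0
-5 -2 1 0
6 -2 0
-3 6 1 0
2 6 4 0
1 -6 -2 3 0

x1=True, x2=False, x3=True, x4=True, x5=True, x6=False

Suppose x6 = False.
Unit clause (x4) forces x4 = True.
Unit clause (x5) forces x5 = True.
Unit clause (x1) forces x1 = True.
Unit clause (x3) forces x3 = True.
Unit clause (¬x2) forces x2 = False.
All clauses are satisfied.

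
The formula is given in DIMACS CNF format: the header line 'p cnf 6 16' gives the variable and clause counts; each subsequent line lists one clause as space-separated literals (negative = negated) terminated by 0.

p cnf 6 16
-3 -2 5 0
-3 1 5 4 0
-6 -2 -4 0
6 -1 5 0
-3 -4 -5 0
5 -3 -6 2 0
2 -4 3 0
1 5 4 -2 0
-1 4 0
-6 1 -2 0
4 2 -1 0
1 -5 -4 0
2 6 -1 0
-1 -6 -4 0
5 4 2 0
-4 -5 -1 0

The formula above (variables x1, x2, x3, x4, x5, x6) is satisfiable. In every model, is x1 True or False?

Suppose x1 = True.
Unit clause (x4) forces x4 = True.
Unit clause (¬x6) forces x6 = False.
Unit clause (x5) forces x5 = True.
But (¬x5) is also a unit clause — contradiction.
So every satisfying assignment has x1 = False.

False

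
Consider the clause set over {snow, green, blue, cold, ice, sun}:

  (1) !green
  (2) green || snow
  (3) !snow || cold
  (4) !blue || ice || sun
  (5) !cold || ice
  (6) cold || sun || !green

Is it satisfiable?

Satisfiable

The clause (!green) is unit, so green = false.
The clause (snow) is unit, so snow = true.
The clause (cold) is unit, so cold = true.
The clause (ice) is unit, so ice = true.
All clauses hold; blue, sun can take either value.
A satisfying assignment: snow ↦ true,  green ↦ false,  blue ↦ false,  cold ↦ true,  ice ↦ true,  sun ↦ true.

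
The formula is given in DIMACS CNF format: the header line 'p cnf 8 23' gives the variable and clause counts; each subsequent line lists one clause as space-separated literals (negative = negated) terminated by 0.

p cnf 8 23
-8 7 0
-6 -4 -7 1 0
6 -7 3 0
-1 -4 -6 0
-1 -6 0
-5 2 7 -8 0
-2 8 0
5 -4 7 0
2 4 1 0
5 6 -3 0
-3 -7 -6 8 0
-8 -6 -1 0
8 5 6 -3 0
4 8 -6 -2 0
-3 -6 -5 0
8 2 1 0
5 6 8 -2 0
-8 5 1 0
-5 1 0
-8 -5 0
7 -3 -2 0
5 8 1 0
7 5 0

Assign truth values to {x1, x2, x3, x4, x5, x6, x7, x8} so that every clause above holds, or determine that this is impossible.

Case x8 = False:
From the singleton clause (¬x2), x2 = False.
From the singleton clause (x1), x1 = True.
From the singleton clause (¬x6), x6 = False.
Case x7 = True:
From the singleton clause (x3), x3 = True.
From the singleton clause (x5), x5 = True.
All clauses hold; x4 can take either value.

x1 ↦ True,  x2 ↦ False,  x3 ↦ True,  x4 ↦ True,  x5 ↦ True,  x6 ↦ False,  x7 ↦ True,  x8 ↦ False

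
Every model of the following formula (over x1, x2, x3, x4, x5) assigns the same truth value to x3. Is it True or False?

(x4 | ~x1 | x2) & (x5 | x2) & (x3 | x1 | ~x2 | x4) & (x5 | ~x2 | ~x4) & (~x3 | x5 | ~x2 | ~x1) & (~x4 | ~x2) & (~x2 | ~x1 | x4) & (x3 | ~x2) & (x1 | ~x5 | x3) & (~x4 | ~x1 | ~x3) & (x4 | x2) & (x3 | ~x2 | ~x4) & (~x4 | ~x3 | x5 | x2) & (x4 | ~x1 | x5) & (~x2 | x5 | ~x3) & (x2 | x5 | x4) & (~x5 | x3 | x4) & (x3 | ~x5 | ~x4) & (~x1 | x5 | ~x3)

True

Suppose x3 = 0.
Unit clause (~x2) forces x2 = 0.
Unit clause (x5) forces x5 = 1.
Unit clause (x1) forces x1 = 1.
Unit clause (x4) forces x4 = 1.
That conflicts with the unit clause (~x4).
So every satisfying assignment has x3 = True.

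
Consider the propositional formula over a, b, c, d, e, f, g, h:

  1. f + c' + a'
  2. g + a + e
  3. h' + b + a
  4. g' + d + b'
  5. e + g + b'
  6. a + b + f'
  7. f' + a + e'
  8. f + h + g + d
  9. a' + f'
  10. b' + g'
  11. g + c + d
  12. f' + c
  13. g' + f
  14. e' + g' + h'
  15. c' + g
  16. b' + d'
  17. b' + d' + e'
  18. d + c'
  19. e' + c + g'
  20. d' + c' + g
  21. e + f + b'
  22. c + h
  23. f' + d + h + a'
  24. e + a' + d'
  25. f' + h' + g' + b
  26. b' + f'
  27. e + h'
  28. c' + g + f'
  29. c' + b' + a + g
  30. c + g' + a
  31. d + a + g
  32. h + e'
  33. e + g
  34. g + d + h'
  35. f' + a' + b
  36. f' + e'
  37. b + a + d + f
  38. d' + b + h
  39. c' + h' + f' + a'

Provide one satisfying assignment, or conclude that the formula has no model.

a: 1, b: 0, c: 0, d: 1, e: 1, f: 0, g: 0, h: 1

Case a = 1:
From the singleton clause (f'), f = 0.
From the singleton clause (c'), c = 0.
From the singleton clause (g'), g = 0.
From the singleton clause (d), d = 1.
From the singleton clause (b'), b = 0.
From the singleton clause (h), h = 1.
From the singleton clause (e), e = 1.
Every clause now holds.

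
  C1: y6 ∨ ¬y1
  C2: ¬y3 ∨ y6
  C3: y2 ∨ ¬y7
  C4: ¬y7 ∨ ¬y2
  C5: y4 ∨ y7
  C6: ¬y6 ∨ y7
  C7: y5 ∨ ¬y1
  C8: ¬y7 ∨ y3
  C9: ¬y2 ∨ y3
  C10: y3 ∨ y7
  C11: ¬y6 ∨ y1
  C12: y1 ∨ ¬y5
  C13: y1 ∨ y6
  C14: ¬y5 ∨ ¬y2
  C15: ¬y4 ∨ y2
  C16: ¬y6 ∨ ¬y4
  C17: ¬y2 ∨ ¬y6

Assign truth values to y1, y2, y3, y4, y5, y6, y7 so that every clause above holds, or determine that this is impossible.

UNSATISFIABLE

Suppose y6 = True.
The clause (y7) is unit, so y7 = True.
The clause (y2) is unit, so y2 = True.
Now (¬y2) is unsatisfied and unit — conflict.
Undo y6 and try y6 = False.
The clause (¬y1) is unit, so y1 = False.
Now (y1) is unsatisfied and unit — conflict.
Neither y6 = True nor y6 = False works.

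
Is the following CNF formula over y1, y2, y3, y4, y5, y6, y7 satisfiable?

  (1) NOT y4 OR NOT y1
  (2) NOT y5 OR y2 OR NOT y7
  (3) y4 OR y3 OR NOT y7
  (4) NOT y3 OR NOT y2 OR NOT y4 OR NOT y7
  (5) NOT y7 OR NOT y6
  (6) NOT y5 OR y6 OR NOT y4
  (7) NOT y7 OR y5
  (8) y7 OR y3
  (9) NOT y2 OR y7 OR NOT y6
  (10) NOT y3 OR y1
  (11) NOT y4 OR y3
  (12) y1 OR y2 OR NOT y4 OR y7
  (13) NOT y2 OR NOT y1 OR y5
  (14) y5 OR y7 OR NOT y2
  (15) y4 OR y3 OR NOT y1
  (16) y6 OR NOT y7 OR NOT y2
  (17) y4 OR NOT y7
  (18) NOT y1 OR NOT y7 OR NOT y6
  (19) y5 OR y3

Suppose y4 = false.
The clause (NOT y7) is unit, so y7 = false.
The clause (y3) is unit, so y3 = true.
The clause (y1) is unit, so y1 = true.
Suppose y2 = false.
No clause remains; y5, y6 are free.
A satisfying assignment: y1=true; y2=false; y3=true; y4=false; y5=true; y6=false; y7=false.

Satisfiable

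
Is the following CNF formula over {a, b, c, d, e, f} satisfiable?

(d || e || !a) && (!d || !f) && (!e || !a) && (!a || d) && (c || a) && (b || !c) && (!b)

Satisfiable

Unit clause (!b) forces b = false.
Unit clause (!c) forces c = false.
Unit clause (a) forces a = true.
Unit clause (!e) forces e = false.
Unit clause (d) forces d = true.
Unit clause (!f) forces f = false.
Every clause now holds.
A satisfying assignment: a: true; b: false; c: false; d: true; e: false; f: false.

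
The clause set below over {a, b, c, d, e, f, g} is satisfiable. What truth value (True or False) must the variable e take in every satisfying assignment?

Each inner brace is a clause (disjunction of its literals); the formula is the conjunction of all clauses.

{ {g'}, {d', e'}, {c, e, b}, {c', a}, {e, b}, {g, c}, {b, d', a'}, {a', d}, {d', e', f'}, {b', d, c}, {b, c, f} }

False

Suppose e = 1.
The clause (g') is unit, so g = 0.
The clause (d') is unit, so d = 0.
The clause (c) is unit, so c = 1.
The clause (a) is unit, so a = 1.
That conflicts with the unit clause (a').
So every satisfying assignment has e = False.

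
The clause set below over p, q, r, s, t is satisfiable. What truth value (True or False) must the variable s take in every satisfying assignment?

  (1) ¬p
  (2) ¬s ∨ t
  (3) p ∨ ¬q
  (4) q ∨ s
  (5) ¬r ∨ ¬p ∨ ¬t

True

Suppose s = False.
Unit clause (¬p) forces p = False.
Unit clause (¬q) forces q = False.
But (q) is also a unit clause — contradiction.
So every satisfying assignment has s = True.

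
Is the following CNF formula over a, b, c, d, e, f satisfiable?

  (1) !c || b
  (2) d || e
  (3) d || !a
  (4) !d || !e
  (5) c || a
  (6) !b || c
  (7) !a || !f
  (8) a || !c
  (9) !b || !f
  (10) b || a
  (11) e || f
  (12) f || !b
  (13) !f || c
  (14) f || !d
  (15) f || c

No, unsatisfiable

Suppose c = false.
The clause (a) is unit, so a = true.
The clause (d) is unit, so d = true.
The clause (!e) is unit, so e = false.
The clause (!b) is unit, so b = false.
The clause (!f) is unit, so f = false.
Now (f) is unsatisfied and unit — conflict.
Backtrack on c: now try c = true.
The clause (b) is unit, so b = true.
The clause (a) is unit, so a = true.
The clause (d) is unit, so d = true.
The clause (!e) is unit, so e = false.
The clause (!f) is unit, so f = false.
Now (f) is unsatisfied and unit — conflict.
Either choice for c ends in contradiction.
No assignment satisfies every clause.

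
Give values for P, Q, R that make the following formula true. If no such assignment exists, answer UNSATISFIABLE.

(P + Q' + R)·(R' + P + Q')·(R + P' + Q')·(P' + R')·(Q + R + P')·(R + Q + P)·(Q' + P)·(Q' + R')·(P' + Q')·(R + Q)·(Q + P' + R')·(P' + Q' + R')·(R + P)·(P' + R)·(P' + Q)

P: 0; Q: 0; R: 1

Branch on P: set P = 0.
The clause (Q') is unit, so Q = 0.
The clause (R) is unit, so R = 1.
This assignment satisfies each clause.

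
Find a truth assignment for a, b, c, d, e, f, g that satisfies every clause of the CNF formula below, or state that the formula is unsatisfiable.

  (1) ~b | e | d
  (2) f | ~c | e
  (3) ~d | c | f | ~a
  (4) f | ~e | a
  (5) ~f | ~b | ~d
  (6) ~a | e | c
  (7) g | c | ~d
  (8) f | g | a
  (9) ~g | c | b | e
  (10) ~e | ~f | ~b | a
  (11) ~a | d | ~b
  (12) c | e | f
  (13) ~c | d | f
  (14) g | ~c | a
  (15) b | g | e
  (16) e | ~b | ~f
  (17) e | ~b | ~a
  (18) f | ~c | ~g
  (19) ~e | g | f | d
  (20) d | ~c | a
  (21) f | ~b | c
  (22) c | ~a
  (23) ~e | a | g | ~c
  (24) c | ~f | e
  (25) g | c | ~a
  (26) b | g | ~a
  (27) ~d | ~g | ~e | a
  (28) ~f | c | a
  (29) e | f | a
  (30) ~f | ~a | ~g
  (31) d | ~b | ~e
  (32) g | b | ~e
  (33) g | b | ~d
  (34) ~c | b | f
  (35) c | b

Branch on c: set c = 1.
Branch on f: set f = 0.
(e) alone gives e = 1.
(a) alone gives a = 1.
(d) alone gives d = 1.
(~g) alone gives g = 0.
(b) alone gives b = 1.
This assignment satisfies each clause.

a=1,  b=1,  c=1,  d=1,  e=1,  f=0,  g=0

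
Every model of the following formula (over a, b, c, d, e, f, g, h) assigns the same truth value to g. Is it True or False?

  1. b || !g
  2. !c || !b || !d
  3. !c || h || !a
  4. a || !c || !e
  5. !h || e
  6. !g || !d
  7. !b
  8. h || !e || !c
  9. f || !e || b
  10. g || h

False

Suppose g = true.
From the singleton clause (b), b = true.
That conflicts with the unit clause (!b).
So every satisfying assignment has g = False.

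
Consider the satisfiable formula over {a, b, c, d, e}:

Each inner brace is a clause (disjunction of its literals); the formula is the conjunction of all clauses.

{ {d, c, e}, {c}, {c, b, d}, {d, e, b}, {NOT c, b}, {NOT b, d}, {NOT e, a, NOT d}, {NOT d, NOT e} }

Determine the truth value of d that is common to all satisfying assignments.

Suppose d = false.
(c) alone gives c = true.
(b) alone gives b = true.
But (NOT b) is also a unit clause — contradiction.
So every satisfying assignment has d = True.

True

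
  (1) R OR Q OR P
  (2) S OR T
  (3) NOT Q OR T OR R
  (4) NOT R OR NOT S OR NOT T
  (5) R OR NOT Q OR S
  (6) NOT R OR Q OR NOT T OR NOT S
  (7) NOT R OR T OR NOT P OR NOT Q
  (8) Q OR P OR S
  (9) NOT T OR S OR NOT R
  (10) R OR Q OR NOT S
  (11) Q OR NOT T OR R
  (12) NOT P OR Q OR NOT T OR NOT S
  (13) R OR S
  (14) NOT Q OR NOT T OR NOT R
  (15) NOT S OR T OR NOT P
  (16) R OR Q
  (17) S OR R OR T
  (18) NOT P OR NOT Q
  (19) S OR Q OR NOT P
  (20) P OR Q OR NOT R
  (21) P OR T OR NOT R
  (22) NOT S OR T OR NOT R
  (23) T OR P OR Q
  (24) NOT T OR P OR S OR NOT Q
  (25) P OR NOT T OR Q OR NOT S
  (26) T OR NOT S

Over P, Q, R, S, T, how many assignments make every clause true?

1

There are 2^5 = 32 truth assignments over (P, Q, R, S, T).
Split on T. With T = true, the clauses containing T are satisfied and NOT T drops from the rest; 1 of the 2^4 = 16 assignments to the other variables satisfy what remains.
With T = false, by the same count on the reduced clause set, 0 assignments work.
(One model: P=F, Q=T, R=F, S=T, T=T.)
Total: 1 + 0 = 1.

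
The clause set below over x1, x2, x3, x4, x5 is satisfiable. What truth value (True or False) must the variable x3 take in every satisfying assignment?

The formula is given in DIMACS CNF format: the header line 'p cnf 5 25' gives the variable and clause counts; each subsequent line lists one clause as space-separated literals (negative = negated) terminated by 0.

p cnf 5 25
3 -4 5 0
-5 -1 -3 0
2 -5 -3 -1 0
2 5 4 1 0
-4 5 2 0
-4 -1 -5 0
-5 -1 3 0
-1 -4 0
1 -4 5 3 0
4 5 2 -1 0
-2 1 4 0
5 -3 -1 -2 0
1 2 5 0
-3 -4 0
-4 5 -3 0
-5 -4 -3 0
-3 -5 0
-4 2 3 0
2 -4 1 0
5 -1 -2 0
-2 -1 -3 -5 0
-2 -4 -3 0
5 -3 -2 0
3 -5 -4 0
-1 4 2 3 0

Suppose x3 = True.
From the singleton clause (¬x4), x4 = False.
From the singleton clause (¬x5), x5 = False.
From the singleton clause (¬x2), x2 = False.
From the singleton clause (x1), x1 = True.
That conflicts with the unit clause (¬x1).
So every satisfying assignment has x3 = False.

False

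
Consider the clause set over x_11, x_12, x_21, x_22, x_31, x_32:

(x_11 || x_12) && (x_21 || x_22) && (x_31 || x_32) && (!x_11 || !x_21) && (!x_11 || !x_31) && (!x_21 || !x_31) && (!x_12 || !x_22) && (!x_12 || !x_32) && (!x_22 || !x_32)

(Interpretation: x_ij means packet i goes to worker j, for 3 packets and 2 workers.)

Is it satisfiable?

Case x_11 = true:
From the singleton clause (!x_21), x_21 = false.
From the singleton clause (x_22), x_22 = true.
From the singleton clause (!x_31), x_31 = false.
From the singleton clause (x_32), x_32 = true.
But (!x_32) is also a unit clause — contradiction.
That branch fails; take x_11 = false instead.
From the singleton clause (x_12), x_12 = true.
From the singleton clause (!x_22), x_22 = false.
From the singleton clause (x_21), x_21 = true.
From the singleton clause (!x_31), x_31 = false.
From the singleton clause (x_32), x_32 = true.
But (!x_32) is also a unit clause — contradiction.
Neither x_11 = true nor x_11 = false works.
No assignment satisfies every clause.

Unsatisfiable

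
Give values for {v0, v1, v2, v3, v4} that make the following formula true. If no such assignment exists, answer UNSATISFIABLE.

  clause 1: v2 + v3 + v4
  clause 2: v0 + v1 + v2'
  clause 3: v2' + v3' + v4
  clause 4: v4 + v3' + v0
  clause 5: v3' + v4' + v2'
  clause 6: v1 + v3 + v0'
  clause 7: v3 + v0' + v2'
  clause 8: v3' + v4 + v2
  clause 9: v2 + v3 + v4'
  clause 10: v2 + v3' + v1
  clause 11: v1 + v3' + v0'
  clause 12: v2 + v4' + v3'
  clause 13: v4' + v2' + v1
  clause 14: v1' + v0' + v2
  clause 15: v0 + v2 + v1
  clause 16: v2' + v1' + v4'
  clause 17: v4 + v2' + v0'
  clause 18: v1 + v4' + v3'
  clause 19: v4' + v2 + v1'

v0 ↦ 0, v1 ↦ 1, v2 ↦ 1, v3 ↦ 0, v4 ↦ 0

Suppose v2 = 1.
Suppose v0 = 0.
Unit clause (v1) forces v1 = 1.
Unit clause (v4') forces v4 = 0.
Unit clause (v3') forces v3 = 0.
Every clause now holds.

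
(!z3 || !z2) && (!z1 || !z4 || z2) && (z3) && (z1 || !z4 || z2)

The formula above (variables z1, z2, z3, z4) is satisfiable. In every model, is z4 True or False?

Suppose z4 = true.
The clause (z3) is unit, so z3 = true.
The clause (!z2) is unit, so z2 = false.
The clause (!z1) is unit, so z1 = false.
But (z1) is also a unit clause — contradiction.
So every satisfying assignment has z4 = False.

False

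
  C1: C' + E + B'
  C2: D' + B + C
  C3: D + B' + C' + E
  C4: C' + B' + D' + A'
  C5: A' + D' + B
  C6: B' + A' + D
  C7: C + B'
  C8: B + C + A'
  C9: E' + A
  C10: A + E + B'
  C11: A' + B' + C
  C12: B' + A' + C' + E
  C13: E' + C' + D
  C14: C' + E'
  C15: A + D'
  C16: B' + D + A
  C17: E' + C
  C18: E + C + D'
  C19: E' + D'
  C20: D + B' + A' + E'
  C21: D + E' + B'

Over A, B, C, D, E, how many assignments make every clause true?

3

There are 2^5 = 32 truth assignments over (A, B, C, D, E).
Split on B. With B = 1, the clauses containing B are satisfied and B' drops from the rest; 0 of the 2^4 = 16 assignments to the other variables satisfy what remains.
With B = 0, by the same count on the reduced clause set, 3 assignments work.
(One model: A=F, B=F, C=F, D=F, E=F.)
Total: 0 + 3 = 3.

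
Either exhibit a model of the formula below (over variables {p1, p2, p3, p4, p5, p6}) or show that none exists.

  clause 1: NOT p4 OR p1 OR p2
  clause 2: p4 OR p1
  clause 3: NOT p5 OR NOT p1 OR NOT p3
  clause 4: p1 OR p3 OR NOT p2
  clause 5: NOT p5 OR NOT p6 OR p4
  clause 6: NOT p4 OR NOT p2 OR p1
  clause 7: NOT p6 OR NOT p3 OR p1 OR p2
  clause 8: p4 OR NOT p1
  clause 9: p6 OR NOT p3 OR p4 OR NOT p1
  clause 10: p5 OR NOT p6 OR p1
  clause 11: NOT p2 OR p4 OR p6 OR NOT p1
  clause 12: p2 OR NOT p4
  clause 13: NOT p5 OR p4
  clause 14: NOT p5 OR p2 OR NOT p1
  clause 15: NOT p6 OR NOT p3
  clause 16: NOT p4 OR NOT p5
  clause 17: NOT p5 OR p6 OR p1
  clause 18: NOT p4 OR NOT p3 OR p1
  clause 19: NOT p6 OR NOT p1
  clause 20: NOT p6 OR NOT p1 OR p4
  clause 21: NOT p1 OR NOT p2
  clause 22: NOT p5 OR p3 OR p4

Try p4 = true.
(p2) alone gives p2 = true.
(p1) alone gives p1 = true.
Now (NOT p1) is unsatisfied and unit — conflict.
So p4 must be the other value — set p4 = false.
(p1) alone gives p1 = true.
Now (NOT p1) is unsatisfied and unit — conflict.
Either choice for p4 ends in contradiction.

UNSATISFIABLE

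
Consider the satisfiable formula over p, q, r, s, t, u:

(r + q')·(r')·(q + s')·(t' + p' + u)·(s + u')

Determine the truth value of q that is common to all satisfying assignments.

False

Suppose q = 1.
The clause (r) is unit, so r = 1.
That conflicts with the unit clause (r').
So every satisfying assignment has q = False.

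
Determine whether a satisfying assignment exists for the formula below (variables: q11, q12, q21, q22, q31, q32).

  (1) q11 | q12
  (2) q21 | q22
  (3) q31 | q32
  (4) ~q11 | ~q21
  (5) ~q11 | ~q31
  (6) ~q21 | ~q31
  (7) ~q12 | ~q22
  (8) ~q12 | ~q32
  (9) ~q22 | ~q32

Case q11 = 1:
From the singleton clause (~q21), q21 = 0.
From the singleton clause (q22), q22 = 1.
From the singleton clause (~q31), q31 = 0.
From the singleton clause (q32), q32 = 1.
But (~q32) is also a unit clause — contradiction.
That branch fails; take q11 = 0 instead.
From the singleton clause (q12), q12 = 1.
From the singleton clause (~q22), q22 = 0.
From the singleton clause (q21), q21 = 1.
From the singleton clause (~q31), q31 = 0.
From the singleton clause (q32), q32 = 1.
But (~q32) is also a unit clause — contradiction.
Either choice for q11 ends in contradiction.
No assignment satisfies every clause.

Unsatisfiable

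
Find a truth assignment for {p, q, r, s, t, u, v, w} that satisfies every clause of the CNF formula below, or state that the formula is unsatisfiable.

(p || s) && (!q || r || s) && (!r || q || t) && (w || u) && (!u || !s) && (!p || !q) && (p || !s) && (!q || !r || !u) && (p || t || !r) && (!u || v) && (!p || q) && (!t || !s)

Suppose p = true.
Unit clause (!q) forces q = false.
Now (q) is unsatisfied and unit — conflict.
That branch fails; take p = false instead.
Unit clause (s) forces s = true.
Now (!s) is unsatisfied and unit — conflict.
Either choice for p ends in contradiction.

UNSATISFIABLE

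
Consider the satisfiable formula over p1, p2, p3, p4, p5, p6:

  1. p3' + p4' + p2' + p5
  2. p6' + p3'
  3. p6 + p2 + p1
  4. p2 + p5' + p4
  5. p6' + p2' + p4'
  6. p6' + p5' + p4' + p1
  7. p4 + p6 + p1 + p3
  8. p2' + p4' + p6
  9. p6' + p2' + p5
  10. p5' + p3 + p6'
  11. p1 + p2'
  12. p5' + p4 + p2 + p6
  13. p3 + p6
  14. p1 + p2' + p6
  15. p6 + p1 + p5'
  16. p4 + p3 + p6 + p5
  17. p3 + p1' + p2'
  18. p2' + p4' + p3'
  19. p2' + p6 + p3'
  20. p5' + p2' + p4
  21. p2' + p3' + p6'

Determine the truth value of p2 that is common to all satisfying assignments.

False

Suppose p2 = 1.
The clause (p1) is unit, so p1 = 1.
The clause (p3) is unit, so p3 = 1.
The clause (p6') is unit, so p6 = 0.
But (p6) is also a unit clause — contradiction.
So every satisfying assignment has p2 = False.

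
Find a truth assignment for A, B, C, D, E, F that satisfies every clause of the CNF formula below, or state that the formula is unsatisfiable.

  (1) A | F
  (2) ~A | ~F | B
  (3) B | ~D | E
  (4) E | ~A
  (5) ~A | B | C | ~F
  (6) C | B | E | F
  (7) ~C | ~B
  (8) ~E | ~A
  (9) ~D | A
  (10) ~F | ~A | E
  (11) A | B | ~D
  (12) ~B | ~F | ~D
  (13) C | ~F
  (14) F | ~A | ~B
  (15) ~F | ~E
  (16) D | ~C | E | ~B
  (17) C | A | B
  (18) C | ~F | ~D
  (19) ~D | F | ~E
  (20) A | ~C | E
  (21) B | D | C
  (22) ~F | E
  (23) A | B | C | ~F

Branch on A: set A = 1.
From the singleton clause (E), E = 1.
But (~E) is also a unit clause — contradiction.
Undo A and try A = 0.
From the singleton clause (F), F = 1.
From the singleton clause (~D), D = 0.
From the singleton clause (C), C = 1.
From the singleton clause (~B), B = 0.
From the singleton clause (~E), E = 0.
But (E) is also a unit clause — contradiction.
Either choice for A ends in contradiction.

UNSATISFIABLE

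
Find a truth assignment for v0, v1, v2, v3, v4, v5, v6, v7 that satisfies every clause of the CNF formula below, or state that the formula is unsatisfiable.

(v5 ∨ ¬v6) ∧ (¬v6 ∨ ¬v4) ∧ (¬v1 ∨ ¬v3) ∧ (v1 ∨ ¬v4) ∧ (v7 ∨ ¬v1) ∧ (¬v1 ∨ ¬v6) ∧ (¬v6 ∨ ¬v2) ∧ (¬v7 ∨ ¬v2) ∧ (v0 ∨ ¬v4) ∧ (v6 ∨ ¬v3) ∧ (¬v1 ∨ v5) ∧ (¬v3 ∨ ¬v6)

Try v5 = False.
(¬v6) alone gives v6 = False.
(¬v3) alone gives v3 = False.
(¬v1) alone gives v1 = False.
(¬v4) alone gives v4 = False.
Try v7 = False.
Every clause is now satisfied; v0, v2 are unconstrained.

v0=True; v1=False; v2=False; v3=False; v4=False; v5=False; v6=False; v7=False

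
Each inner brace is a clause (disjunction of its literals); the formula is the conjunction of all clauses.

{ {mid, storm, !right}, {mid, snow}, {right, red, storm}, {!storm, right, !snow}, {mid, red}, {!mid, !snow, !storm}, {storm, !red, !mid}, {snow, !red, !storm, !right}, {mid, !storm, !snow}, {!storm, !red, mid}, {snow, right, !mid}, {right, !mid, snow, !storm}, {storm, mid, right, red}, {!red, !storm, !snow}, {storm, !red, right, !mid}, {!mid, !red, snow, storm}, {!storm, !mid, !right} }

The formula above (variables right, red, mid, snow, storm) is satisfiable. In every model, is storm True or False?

False

Suppose storm = true.
Case mid = true:
Unit clause (!snow) forces snow = false.
Unit clause (right) forces right = true.
Now (!right) is unsatisfied and unit — conflict.
Undo mid and try mid = false.
Unit clause (snow) forces snow = true.
Now (!snow) is unsatisfied and unit — conflict.
Both values of mid lead to a conflict.
So every satisfying assignment has storm = False.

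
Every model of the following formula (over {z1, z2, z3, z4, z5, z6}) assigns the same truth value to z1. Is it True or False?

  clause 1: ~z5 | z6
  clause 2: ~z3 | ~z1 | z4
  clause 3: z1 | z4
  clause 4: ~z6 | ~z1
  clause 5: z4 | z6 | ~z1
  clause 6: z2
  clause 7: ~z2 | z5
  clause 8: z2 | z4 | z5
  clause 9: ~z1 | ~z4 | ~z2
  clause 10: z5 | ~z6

False

Suppose z1 = 1.
(~z6) alone gives z6 = 0.
(~z5) alone gives z5 = 0.
(z4) alone gives z4 = 1.
(z2) alone gives z2 = 1.
But (~z2) is also a unit clause — contradiction.
So every satisfying assignment has z1 = False.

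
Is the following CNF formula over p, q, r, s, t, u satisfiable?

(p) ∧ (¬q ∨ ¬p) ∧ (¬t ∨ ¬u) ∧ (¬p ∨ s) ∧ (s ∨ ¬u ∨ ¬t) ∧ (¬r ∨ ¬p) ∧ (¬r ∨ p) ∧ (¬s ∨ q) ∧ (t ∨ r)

Unit clause (p) forces p = True.
Unit clause (¬q) forces q = False.
Unit clause (s) forces s = True.
But (¬s) is also a unit clause — contradiction.
No assignment satisfies every clause.

No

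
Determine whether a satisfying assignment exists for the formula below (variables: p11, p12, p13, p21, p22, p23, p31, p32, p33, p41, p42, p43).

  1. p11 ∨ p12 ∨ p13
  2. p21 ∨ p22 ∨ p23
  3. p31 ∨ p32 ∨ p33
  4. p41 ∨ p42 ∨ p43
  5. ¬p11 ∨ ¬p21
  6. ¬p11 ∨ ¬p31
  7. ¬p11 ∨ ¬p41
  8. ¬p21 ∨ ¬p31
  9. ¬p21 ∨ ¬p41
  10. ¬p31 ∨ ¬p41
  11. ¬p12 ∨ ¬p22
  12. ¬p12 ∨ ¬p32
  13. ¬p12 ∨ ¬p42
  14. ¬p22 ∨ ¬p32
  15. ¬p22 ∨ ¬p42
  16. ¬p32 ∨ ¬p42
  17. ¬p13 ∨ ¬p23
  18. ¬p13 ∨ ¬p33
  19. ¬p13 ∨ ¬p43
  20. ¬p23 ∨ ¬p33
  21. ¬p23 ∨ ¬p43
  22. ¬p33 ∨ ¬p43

Try p11 = False.
Try p12 = True.
Unit clause (¬p22) forces p22 = False.
Unit clause (¬p32) forces p32 = False.
Unit clause (¬p42) forces p42 = False.
Try p21 = True.
Unit clause (¬p31) forces p31 = False.
Unit clause (p33) forces p33 = True.
Unit clause (¬p41) forces p41 = False.
Unit clause (p43) forces p43 = True.
But (¬p43) is also a unit clause — contradiction.
Backtrack on p21: now try p21 = False.
Unit clause (p23) forces p23 = True.
Unit clause (¬p13) forces p13 = False.
Unit clause (¬p33) forces p33 = False.
Unit clause (p31) forces p31 = True.
Unit clause (¬p41) forces p41 = False.
Unit clause (p43) forces p43 = True.
But (¬p43) is also a unit clause — contradiction.
Both values of p21 lead to a conflict.
Backtrack on p12: now try p12 = False.
Unit clause (p13) forces p13 = True.
Unit clause (¬p23) forces p23 = False.
Unit clause (¬p33) forces p33 = False.
Unit clause (¬p43) forces p43 = False.
Try p21 = True.
Unit clause (¬p31) forces p31 = False.
Unit clause (p32) forces p32 = True.
Unit clause (¬p41) forces p41 = False.
Unit clause (p42) forces p42 = True.
But (¬p42) is also a unit clause — contradiction.
Backtrack on p21: now try p21 = False.
Unit clause (p22) forces p22 = True.
Unit clause (¬p32) forces p32 = False.
Unit clause (p31) forces p31 = True.
Unit clause (¬p41) forces p41 = False.
Unit clause (p42) forces p42 = True.
But (¬p42) is also a unit clause — contradiction.
Both values of p21 lead to a conflict.
Both values of p12 lead to a conflict.
Backtrack on p11: now try p11 = True.
Unit clause (¬p21) forces p21 = False.
Unit clause (¬p31) forces p31 = False.
Unit clause (¬p41) forces p41 = False.
Try p22 = True.
Unit clause (¬p12) forces p12 = False.
Unit clause (¬p32) forces p32 = False.
Unit clause (p33) forces p33 = True.
Unit clause (¬p42) forces p42 = False.
Unit clause (p43) forces p43 = True.
But (¬p43) is also a unit clause — contradiction.
Backtrack on p22: now try p22 = False.
Unit clause (p23) forces p23 = True.
Unit clause (¬p13) forces p13 = False.
Unit clause (¬p33) forces p33 = False.
Unit clause (p32) forces p32 = True.
Unit clause (¬p12) forces p12 = False.
Unit clause (¬p42) forces p42 = False.
Unit clause (p43) forces p43 = True.
But (¬p43) is also a unit clause — contradiction.
Both values of p22 lead to a conflict.
Both values of p11 lead to a conflict.
No assignment satisfies every clause.

No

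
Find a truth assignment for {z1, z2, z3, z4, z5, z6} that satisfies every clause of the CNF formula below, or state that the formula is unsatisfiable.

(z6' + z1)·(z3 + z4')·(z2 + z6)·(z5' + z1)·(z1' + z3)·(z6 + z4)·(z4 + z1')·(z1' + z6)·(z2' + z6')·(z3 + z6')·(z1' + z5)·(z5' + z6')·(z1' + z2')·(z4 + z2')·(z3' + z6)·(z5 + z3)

UNSATISFIABLE

Try z6 = 0.
(z2) alone gives z2 = 1.
(z4) alone gives z4 = 1.
(z3) alone gives z3 = 1.
Now (z3') is unsatisfied and unit — conflict.
Backtrack on z6: now try z6 = 1.
(z1) alone gives z1 = 1.
(z3) alone gives z3 = 1.
(z4) alone gives z4 = 1.
(z2') alone gives z2 = 0.
(z5) alone gives z5 = 1.
Now (z5') is unsatisfied and unit — conflict.
Neither z6 = 1 nor z6 = 0 works.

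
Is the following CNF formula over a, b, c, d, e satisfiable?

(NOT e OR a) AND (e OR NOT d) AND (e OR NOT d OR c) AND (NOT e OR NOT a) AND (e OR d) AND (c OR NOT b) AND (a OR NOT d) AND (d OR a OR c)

Unsatisfiable

Suppose e = false.
(NOT d) alone gives d = false.
Now (d) is unsatisfied and unit — conflict.
Undo e and try e = true.
(a) alone gives a = true.
Now (NOT a) is unsatisfied and unit — conflict.
Neither e = true nor e = false works.
No assignment satisfies every clause.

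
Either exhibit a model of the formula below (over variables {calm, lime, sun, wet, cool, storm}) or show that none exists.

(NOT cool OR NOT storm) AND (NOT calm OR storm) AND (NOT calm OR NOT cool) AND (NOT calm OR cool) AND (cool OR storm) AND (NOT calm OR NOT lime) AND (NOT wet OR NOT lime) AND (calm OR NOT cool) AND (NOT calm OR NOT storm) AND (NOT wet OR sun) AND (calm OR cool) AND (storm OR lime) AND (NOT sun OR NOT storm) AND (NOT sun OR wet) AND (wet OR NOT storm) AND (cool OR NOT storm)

UNSATISFIABLE

Case cool = false:
From the singleton clause (NOT calm), calm = false.
Now (calm) is unsatisfied and unit — conflict.
That branch fails; take cool = true instead.
From the singleton clause (NOT storm), storm = false.
From the singleton clause (NOT calm), calm = false.
Now (calm) is unsatisfied and unit — conflict.
Neither cool = true nor cool = false works.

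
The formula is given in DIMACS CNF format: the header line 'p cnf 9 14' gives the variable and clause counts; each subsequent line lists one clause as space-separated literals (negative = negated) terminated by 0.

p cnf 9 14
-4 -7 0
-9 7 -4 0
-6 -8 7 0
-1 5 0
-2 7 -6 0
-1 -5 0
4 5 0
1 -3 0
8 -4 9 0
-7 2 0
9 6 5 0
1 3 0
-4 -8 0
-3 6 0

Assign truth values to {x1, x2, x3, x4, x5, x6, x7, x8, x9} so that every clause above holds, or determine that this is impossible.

UNSATISFIABLE

Try x4 = False.
From the singleton clause (x5), x5 = True.
From the singleton clause (¬x1), x1 = False.
From the singleton clause (¬x3), x3 = False.
That conflicts with the unit clause (x3).
That branch fails; take x4 = True instead.
From the singleton clause (¬x7), x7 = False.
From the singleton clause (¬x9), x9 = False.
From the singleton clause (x8), x8 = True.
That conflicts with the unit clause (¬x8).
Neither x4 = True nor x4 = False works.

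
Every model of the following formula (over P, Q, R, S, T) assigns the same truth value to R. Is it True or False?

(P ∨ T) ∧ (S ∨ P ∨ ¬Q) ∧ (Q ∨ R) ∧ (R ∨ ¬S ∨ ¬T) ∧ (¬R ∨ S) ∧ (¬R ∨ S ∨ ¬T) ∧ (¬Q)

True

Suppose R = False.
The clause (Q) is unit, so Q = True.
But (¬Q) is also a unit clause — contradiction.
So every satisfying assignment has R = True.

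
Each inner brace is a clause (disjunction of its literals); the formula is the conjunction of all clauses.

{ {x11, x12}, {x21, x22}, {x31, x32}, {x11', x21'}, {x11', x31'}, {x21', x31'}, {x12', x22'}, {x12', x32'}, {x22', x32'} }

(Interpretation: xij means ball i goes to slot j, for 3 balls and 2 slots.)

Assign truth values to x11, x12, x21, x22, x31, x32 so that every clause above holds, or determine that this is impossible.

Case x11 = 1:
The clause (x21') is unit, so x21 = 0.
The clause (x22) is unit, so x22 = 1.
The clause (x31') is unit, so x31 = 0.
The clause (x32) is unit, so x32 = 1.
Now (x32') is unsatisfied and unit — conflict.
So x11 must be the other value — set x11 = 0.
The clause (x12) is unit, so x12 = 1.
The clause (x22') is unit, so x22 = 0.
The clause (x21) is unit, so x21 = 1.
The clause (x31') is unit, so x31 = 0.
The clause (x32) is unit, so x32 = 1.
Now (x32') is unsatisfied and unit — conflict.
Neither x11 = 1 nor x11 = 0 works.

UNSATISFIABLE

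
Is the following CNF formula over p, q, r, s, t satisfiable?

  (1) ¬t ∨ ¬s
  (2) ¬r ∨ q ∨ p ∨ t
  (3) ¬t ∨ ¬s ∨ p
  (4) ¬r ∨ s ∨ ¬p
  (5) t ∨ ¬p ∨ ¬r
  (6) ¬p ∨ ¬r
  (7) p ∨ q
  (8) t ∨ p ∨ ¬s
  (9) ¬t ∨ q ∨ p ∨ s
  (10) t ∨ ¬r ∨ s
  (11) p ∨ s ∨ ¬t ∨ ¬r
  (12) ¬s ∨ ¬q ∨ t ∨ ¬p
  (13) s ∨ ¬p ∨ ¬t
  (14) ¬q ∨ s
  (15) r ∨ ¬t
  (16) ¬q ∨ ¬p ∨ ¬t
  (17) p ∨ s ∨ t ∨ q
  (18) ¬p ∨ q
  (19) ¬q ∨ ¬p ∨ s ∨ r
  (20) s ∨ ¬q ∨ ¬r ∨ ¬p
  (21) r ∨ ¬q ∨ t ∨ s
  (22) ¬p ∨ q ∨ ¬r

Try t = False.
Try p = False.
Unit clause (q) forces q = True.
Unit clause (¬s) forces s = False.
But (s) is also a unit clause — contradiction.
Undo p and try p = True.
Unit clause (¬r) forces r = False.
Unit clause (q) forces q = True.
Unit clause (¬s) forces s = False.
But (s) is also a unit clause — contradiction.
Both values of p lead to a conflict.
Undo t and try t = True.
Unit clause (¬s) forces s = False.
Unit clause (¬p) forces p = False.
Unit clause (q) forces q = True.
But (¬q) is also a unit clause — contradiction.
Both values of t lead to a conflict.
No assignment satisfies every clause.

No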